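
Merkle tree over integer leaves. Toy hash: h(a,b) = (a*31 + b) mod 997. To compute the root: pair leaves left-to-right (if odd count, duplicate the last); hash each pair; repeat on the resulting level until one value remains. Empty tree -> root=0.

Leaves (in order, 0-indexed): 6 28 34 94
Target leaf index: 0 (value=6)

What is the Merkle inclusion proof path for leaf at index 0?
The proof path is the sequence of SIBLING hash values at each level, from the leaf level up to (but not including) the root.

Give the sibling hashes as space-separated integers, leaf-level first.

Answer: 28 151

Derivation:
L0 (leaves): [6, 28, 34, 94], target index=0
L1: h(6,28)=(6*31+28)%997=214 [pair 0] h(34,94)=(34*31+94)%997=151 [pair 1] -> [214, 151]
  Sibling for proof at L0: 28
L2: h(214,151)=(214*31+151)%997=803 [pair 0] -> [803]
  Sibling for proof at L1: 151
Root: 803
Proof path (sibling hashes from leaf to root): [28, 151]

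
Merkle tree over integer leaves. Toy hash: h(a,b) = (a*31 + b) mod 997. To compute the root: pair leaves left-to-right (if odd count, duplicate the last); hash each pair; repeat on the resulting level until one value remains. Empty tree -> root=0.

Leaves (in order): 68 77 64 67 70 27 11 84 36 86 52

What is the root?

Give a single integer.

L0: [68, 77, 64, 67, 70, 27, 11, 84, 36, 86, 52]
L1: h(68,77)=(68*31+77)%997=191 h(64,67)=(64*31+67)%997=57 h(70,27)=(70*31+27)%997=203 h(11,84)=(11*31+84)%997=425 h(36,86)=(36*31+86)%997=205 h(52,52)=(52*31+52)%997=667 -> [191, 57, 203, 425, 205, 667]
L2: h(191,57)=(191*31+57)%997=993 h(203,425)=(203*31+425)%997=736 h(205,667)=(205*31+667)%997=43 -> [993, 736, 43]
L3: h(993,736)=(993*31+736)%997=612 h(43,43)=(43*31+43)%997=379 -> [612, 379]
L4: h(612,379)=(612*31+379)%997=408 -> [408]

Answer: 408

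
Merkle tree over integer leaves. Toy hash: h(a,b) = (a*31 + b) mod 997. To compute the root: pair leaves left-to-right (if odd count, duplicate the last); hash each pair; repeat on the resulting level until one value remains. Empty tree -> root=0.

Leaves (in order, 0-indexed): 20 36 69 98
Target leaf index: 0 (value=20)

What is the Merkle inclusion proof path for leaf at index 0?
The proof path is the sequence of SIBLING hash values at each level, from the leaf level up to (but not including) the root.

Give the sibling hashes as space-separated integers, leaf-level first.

Answer: 36 243

Derivation:
L0 (leaves): [20, 36, 69, 98], target index=0
L1: h(20,36)=(20*31+36)%997=656 [pair 0] h(69,98)=(69*31+98)%997=243 [pair 1] -> [656, 243]
  Sibling for proof at L0: 36
L2: h(656,243)=(656*31+243)%997=639 [pair 0] -> [639]
  Sibling for proof at L1: 243
Root: 639
Proof path (sibling hashes from leaf to root): [36, 243]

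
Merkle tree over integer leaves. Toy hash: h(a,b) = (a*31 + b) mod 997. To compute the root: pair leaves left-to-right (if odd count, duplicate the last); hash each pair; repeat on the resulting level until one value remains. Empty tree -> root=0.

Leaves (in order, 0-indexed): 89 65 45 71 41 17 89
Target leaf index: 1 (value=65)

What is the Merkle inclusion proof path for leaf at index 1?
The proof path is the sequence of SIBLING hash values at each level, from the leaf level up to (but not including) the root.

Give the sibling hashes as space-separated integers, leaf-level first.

L0 (leaves): [89, 65, 45, 71, 41, 17, 89], target index=1
L1: h(89,65)=(89*31+65)%997=830 [pair 0] h(45,71)=(45*31+71)%997=469 [pair 1] h(41,17)=(41*31+17)%997=291 [pair 2] h(89,89)=(89*31+89)%997=854 [pair 3] -> [830, 469, 291, 854]
  Sibling for proof at L0: 89
L2: h(830,469)=(830*31+469)%997=277 [pair 0] h(291,854)=(291*31+854)%997=902 [pair 1] -> [277, 902]
  Sibling for proof at L1: 469
L3: h(277,902)=(277*31+902)%997=516 [pair 0] -> [516]
  Sibling for proof at L2: 902
Root: 516
Proof path (sibling hashes from leaf to root): [89, 469, 902]

Answer: 89 469 902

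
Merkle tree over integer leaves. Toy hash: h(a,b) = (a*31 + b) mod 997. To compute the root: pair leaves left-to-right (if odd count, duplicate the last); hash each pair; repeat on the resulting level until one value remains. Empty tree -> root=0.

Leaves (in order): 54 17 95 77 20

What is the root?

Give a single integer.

Answer: 445

Derivation:
L0: [54, 17, 95, 77, 20]
L1: h(54,17)=(54*31+17)%997=694 h(95,77)=(95*31+77)%997=31 h(20,20)=(20*31+20)%997=640 -> [694, 31, 640]
L2: h(694,31)=(694*31+31)%997=608 h(640,640)=(640*31+640)%997=540 -> [608, 540]
L3: h(608,540)=(608*31+540)%997=445 -> [445]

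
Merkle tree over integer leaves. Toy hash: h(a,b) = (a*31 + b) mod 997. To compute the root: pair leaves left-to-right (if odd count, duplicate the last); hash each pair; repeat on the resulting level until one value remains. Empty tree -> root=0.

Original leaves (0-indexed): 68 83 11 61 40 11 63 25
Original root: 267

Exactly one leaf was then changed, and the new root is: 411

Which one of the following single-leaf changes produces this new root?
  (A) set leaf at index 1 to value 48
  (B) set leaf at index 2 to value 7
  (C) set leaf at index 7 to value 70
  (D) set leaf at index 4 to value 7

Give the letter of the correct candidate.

Answer: B

Derivation:
Original leaves: [68, 83, 11, 61, 40, 11, 63, 25]
Target new root: 411
Try each candidate change and compute the resulting root:
Candidate A: set leaf[1] = 48 -> leaves = [68, 48, 11, 61, 40, 11, 63, 25]
  L0: [68, 48, 11, 61, 40, 11, 63, 25]
  L1: h(68,48)=(68*31+48)%997=162 h(11,61)=(11*31+61)%997=402 h(40,11)=(40*31+11)%997=254 h(63,25)=(63*31+25)%997=981 -> [162, 402, 254, 981]
  L2: h(162,402)=(162*31+402)%997=439 h(254,981)=(254*31+981)%997=879 -> [439, 879]
  L3: h(439,879)=(439*31+879)%997=530 -> [530]
  root = 530 != target 411
Candidate B: set leaf[2] = 7 -> leaves = [68, 83, 7, 61, 40, 11, 63, 25]
  L0: [68, 83, 7, 61, 40, 11, 63, 25]
  L1: h(68,83)=(68*31+83)%997=197 h(7,61)=(7*31+61)%997=278 h(40,11)=(40*31+11)%997=254 h(63,25)=(63*31+25)%997=981 -> [197, 278, 254, 981]
  L2: h(197,278)=(197*31+278)%997=403 h(254,981)=(254*31+981)%997=879 -> [403, 879]
  L3: h(403,879)=(403*31+879)%997=411 -> [411]
  root = 411 == target 411  ** MATCH **
Candidate C: set leaf[7] = 70 -> leaves = [68, 83, 11, 61, 40, 11, 63, 70]
  L0: [68, 83, 11, 61, 40, 11, 63, 70]
  L1: h(68,83)=(68*31+83)%997=197 h(11,61)=(11*31+61)%997=402 h(40,11)=(40*31+11)%997=254 h(63,70)=(63*31+70)%997=29 -> [197, 402, 254, 29]
  L2: h(197,402)=(197*31+402)%997=527 h(254,29)=(254*31+29)%997=924 -> [527, 924]
  L3: h(527,924)=(527*31+924)%997=312 -> [312]
  root = 312 != target 411
Candidate D: set leaf[4] = 7 -> leaves = [68, 83, 11, 61, 7, 11, 63, 25]
  L0: [68, 83, 11, 61, 7, 11, 63, 25]
  L1: h(68,83)=(68*31+83)%997=197 h(11,61)=(11*31+61)%997=402 h(7,11)=(7*31+11)%997=228 h(63,25)=(63*31+25)%997=981 -> [197, 402, 228, 981]
  L2: h(197,402)=(197*31+402)%997=527 h(228,981)=(228*31+981)%997=73 -> [527, 73]
  L3: h(527,73)=(527*31+73)%997=458 -> [458]
  root = 458 != target 411
Candidate B produces the target root.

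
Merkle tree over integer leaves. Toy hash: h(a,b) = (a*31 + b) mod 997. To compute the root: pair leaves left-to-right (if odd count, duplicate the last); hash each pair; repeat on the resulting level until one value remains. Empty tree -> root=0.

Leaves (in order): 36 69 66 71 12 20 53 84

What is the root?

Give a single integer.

L0: [36, 69, 66, 71, 12, 20, 53, 84]
L1: h(36,69)=(36*31+69)%997=188 h(66,71)=(66*31+71)%997=123 h(12,20)=(12*31+20)%997=392 h(53,84)=(53*31+84)%997=730 -> [188, 123, 392, 730]
L2: h(188,123)=(188*31+123)%997=966 h(392,730)=(392*31+730)%997=918 -> [966, 918]
L3: h(966,918)=(966*31+918)%997=954 -> [954]

Answer: 954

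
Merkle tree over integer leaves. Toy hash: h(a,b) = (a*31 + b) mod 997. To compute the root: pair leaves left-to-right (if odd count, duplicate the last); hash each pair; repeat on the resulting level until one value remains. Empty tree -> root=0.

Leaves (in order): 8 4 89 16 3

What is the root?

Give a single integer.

L0: [8, 4, 89, 16, 3]
L1: h(8,4)=(8*31+4)%997=252 h(89,16)=(89*31+16)%997=781 h(3,3)=(3*31+3)%997=96 -> [252, 781, 96]
L2: h(252,781)=(252*31+781)%997=617 h(96,96)=(96*31+96)%997=81 -> [617, 81]
L3: h(617,81)=(617*31+81)%997=265 -> [265]

Answer: 265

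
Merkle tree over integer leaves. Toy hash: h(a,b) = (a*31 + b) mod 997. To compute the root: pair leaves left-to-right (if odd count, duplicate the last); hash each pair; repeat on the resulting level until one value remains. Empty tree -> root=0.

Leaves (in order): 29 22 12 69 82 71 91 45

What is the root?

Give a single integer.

Answer: 576

Derivation:
L0: [29, 22, 12, 69, 82, 71, 91, 45]
L1: h(29,22)=(29*31+22)%997=921 h(12,69)=(12*31+69)%997=441 h(82,71)=(82*31+71)%997=619 h(91,45)=(91*31+45)%997=872 -> [921, 441, 619, 872]
L2: h(921,441)=(921*31+441)%997=79 h(619,872)=(619*31+872)%997=121 -> [79, 121]
L3: h(79,121)=(79*31+121)%997=576 -> [576]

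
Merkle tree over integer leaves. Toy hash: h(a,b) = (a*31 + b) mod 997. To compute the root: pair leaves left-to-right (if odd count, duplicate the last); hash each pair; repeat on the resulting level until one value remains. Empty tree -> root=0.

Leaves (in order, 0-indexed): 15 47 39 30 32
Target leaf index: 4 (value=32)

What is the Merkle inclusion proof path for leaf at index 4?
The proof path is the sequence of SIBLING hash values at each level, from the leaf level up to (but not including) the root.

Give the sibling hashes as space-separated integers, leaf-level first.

L0 (leaves): [15, 47, 39, 30, 32], target index=4
L1: h(15,47)=(15*31+47)%997=512 [pair 0] h(39,30)=(39*31+30)%997=242 [pair 1] h(32,32)=(32*31+32)%997=27 [pair 2] -> [512, 242, 27]
  Sibling for proof at L0: 32
L2: h(512,242)=(512*31+242)%997=162 [pair 0] h(27,27)=(27*31+27)%997=864 [pair 1] -> [162, 864]
  Sibling for proof at L1: 27
L3: h(162,864)=(162*31+864)%997=901 [pair 0] -> [901]
  Sibling for proof at L2: 162
Root: 901
Proof path (sibling hashes from leaf to root): [32, 27, 162]

Answer: 32 27 162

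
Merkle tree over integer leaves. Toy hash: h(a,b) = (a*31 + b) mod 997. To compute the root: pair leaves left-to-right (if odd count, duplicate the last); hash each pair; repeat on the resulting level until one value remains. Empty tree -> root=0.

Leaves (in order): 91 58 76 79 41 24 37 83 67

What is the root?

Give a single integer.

L0: [91, 58, 76, 79, 41, 24, 37, 83, 67]
L1: h(91,58)=(91*31+58)%997=885 h(76,79)=(76*31+79)%997=441 h(41,24)=(41*31+24)%997=298 h(37,83)=(37*31+83)%997=233 h(67,67)=(67*31+67)%997=150 -> [885, 441, 298, 233, 150]
L2: h(885,441)=(885*31+441)%997=957 h(298,233)=(298*31+233)%997=498 h(150,150)=(150*31+150)%997=812 -> [957, 498, 812]
L3: h(957,498)=(957*31+498)%997=255 h(812,812)=(812*31+812)%997=62 -> [255, 62]
L4: h(255,62)=(255*31+62)%997=988 -> [988]

Answer: 988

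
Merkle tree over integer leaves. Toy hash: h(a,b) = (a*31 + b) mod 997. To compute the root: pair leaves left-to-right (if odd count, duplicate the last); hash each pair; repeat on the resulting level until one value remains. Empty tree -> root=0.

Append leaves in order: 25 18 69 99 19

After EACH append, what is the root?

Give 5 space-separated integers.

Answer: 25 793 869 899 466

Derivation:
After append 25 (leaves=[25]):
  L0: [25]
  root=25
After append 18 (leaves=[25, 18]):
  L0: [25, 18]
  L1: h(25,18)=(25*31+18)%997=793 -> [793]
  root=793
After append 69 (leaves=[25, 18, 69]):
  L0: [25, 18, 69]
  L1: h(25,18)=(25*31+18)%997=793 h(69,69)=(69*31+69)%997=214 -> [793, 214]
  L2: h(793,214)=(793*31+214)%997=869 -> [869]
  root=869
After append 99 (leaves=[25, 18, 69, 99]):
  L0: [25, 18, 69, 99]
  L1: h(25,18)=(25*31+18)%997=793 h(69,99)=(69*31+99)%997=244 -> [793, 244]
  L2: h(793,244)=(793*31+244)%997=899 -> [899]
  root=899
After append 19 (leaves=[25, 18, 69, 99, 19]):
  L0: [25, 18, 69, 99, 19]
  L1: h(25,18)=(25*31+18)%997=793 h(69,99)=(69*31+99)%997=244 h(19,19)=(19*31+19)%997=608 -> [793, 244, 608]
  L2: h(793,244)=(793*31+244)%997=899 h(608,608)=(608*31+608)%997=513 -> [899, 513]
  L3: h(899,513)=(899*31+513)%997=466 -> [466]
  root=466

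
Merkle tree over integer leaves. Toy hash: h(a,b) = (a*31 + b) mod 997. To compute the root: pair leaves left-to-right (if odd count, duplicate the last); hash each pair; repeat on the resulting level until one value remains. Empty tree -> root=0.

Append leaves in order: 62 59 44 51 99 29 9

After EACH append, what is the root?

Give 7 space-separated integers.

After append 62 (leaves=[62]):
  L0: [62]
  root=62
After append 59 (leaves=[62, 59]):
  L0: [62, 59]
  L1: h(62,59)=(62*31+59)%997=984 -> [984]
  root=984
After append 44 (leaves=[62, 59, 44]):
  L0: [62, 59, 44]
  L1: h(62,59)=(62*31+59)%997=984 h(44,44)=(44*31+44)%997=411 -> [984, 411]
  L2: h(984,411)=(984*31+411)%997=8 -> [8]
  root=8
After append 51 (leaves=[62, 59, 44, 51]):
  L0: [62, 59, 44, 51]
  L1: h(62,59)=(62*31+59)%997=984 h(44,51)=(44*31+51)%997=418 -> [984, 418]
  L2: h(984,418)=(984*31+418)%997=15 -> [15]
  root=15
After append 99 (leaves=[62, 59, 44, 51, 99]):
  L0: [62, 59, 44, 51, 99]
  L1: h(62,59)=(62*31+59)%997=984 h(44,51)=(44*31+51)%997=418 h(99,99)=(99*31+99)%997=177 -> [984, 418, 177]
  L2: h(984,418)=(984*31+418)%997=15 h(177,177)=(177*31+177)%997=679 -> [15, 679]
  L3: h(15,679)=(15*31+679)%997=147 -> [147]
  root=147
After append 29 (leaves=[62, 59, 44, 51, 99, 29]):
  L0: [62, 59, 44, 51, 99, 29]
  L1: h(62,59)=(62*31+59)%997=984 h(44,51)=(44*31+51)%997=418 h(99,29)=(99*31+29)%997=107 -> [984, 418, 107]
  L2: h(984,418)=(984*31+418)%997=15 h(107,107)=(107*31+107)%997=433 -> [15, 433]
  L3: h(15,433)=(15*31+433)%997=898 -> [898]
  root=898
After append 9 (leaves=[62, 59, 44, 51, 99, 29, 9]):
  L0: [62, 59, 44, 51, 99, 29, 9]
  L1: h(62,59)=(62*31+59)%997=984 h(44,51)=(44*31+51)%997=418 h(99,29)=(99*31+29)%997=107 h(9,9)=(9*31+9)%997=288 -> [984, 418, 107, 288]
  L2: h(984,418)=(984*31+418)%997=15 h(107,288)=(107*31+288)%997=614 -> [15, 614]
  L3: h(15,614)=(15*31+614)%997=82 -> [82]
  root=82

Answer: 62 984 8 15 147 898 82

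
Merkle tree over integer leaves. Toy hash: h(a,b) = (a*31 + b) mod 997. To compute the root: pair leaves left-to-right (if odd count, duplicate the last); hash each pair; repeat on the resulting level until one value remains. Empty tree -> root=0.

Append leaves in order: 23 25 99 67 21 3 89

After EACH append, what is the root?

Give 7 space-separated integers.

After append 23 (leaves=[23]):
  L0: [23]
  root=23
After append 25 (leaves=[23, 25]):
  L0: [23, 25]
  L1: h(23,25)=(23*31+25)%997=738 -> [738]
  root=738
After append 99 (leaves=[23, 25, 99]):
  L0: [23, 25, 99]
  L1: h(23,25)=(23*31+25)%997=738 h(99,99)=(99*31+99)%997=177 -> [738, 177]
  L2: h(738,177)=(738*31+177)%997=124 -> [124]
  root=124
After append 67 (leaves=[23, 25, 99, 67]):
  L0: [23, 25, 99, 67]
  L1: h(23,25)=(23*31+25)%997=738 h(99,67)=(99*31+67)%997=145 -> [738, 145]
  L2: h(738,145)=(738*31+145)%997=92 -> [92]
  root=92
After append 21 (leaves=[23, 25, 99, 67, 21]):
  L0: [23, 25, 99, 67, 21]
  L1: h(23,25)=(23*31+25)%997=738 h(99,67)=(99*31+67)%997=145 h(21,21)=(21*31+21)%997=672 -> [738, 145, 672]
  L2: h(738,145)=(738*31+145)%997=92 h(672,672)=(672*31+672)%997=567 -> [92, 567]
  L3: h(92,567)=(92*31+567)%997=428 -> [428]
  root=428
After append 3 (leaves=[23, 25, 99, 67, 21, 3]):
  L0: [23, 25, 99, 67, 21, 3]
  L1: h(23,25)=(23*31+25)%997=738 h(99,67)=(99*31+67)%997=145 h(21,3)=(21*31+3)%997=654 -> [738, 145, 654]
  L2: h(738,145)=(738*31+145)%997=92 h(654,654)=(654*31+654)%997=988 -> [92, 988]
  L3: h(92,988)=(92*31+988)%997=849 -> [849]
  root=849
After append 89 (leaves=[23, 25, 99, 67, 21, 3, 89]):
  L0: [23, 25, 99, 67, 21, 3, 89]
  L1: h(23,25)=(23*31+25)%997=738 h(99,67)=(99*31+67)%997=145 h(21,3)=(21*31+3)%997=654 h(89,89)=(89*31+89)%997=854 -> [738, 145, 654, 854]
  L2: h(738,145)=(738*31+145)%997=92 h(654,854)=(654*31+854)%997=191 -> [92, 191]
  L3: h(92,191)=(92*31+191)%997=52 -> [52]
  root=52

Answer: 23 738 124 92 428 849 52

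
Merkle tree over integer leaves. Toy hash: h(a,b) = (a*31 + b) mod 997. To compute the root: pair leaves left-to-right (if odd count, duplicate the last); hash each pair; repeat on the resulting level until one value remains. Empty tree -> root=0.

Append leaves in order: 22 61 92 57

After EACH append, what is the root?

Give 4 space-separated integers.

After append 22 (leaves=[22]):
  L0: [22]
  root=22
After append 61 (leaves=[22, 61]):
  L0: [22, 61]
  L1: h(22,61)=(22*31+61)%997=743 -> [743]
  root=743
After append 92 (leaves=[22, 61, 92]):
  L0: [22, 61, 92]
  L1: h(22,61)=(22*31+61)%997=743 h(92,92)=(92*31+92)%997=950 -> [743, 950]
  L2: h(743,950)=(743*31+950)%997=55 -> [55]
  root=55
After append 57 (leaves=[22, 61, 92, 57]):
  L0: [22, 61, 92, 57]
  L1: h(22,61)=(22*31+61)%997=743 h(92,57)=(92*31+57)%997=915 -> [743, 915]
  L2: h(743,915)=(743*31+915)%997=20 -> [20]
  root=20

Answer: 22 743 55 20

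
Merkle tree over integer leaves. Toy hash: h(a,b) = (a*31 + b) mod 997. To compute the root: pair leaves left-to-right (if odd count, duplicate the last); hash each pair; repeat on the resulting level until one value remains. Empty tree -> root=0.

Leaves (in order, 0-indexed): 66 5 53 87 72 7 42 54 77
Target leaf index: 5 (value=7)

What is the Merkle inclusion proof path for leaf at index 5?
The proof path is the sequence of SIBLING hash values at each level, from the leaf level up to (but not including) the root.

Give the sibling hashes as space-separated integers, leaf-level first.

Answer: 72 359 506 726

Derivation:
L0 (leaves): [66, 5, 53, 87, 72, 7, 42, 54, 77], target index=5
L1: h(66,5)=(66*31+5)%997=57 [pair 0] h(53,87)=(53*31+87)%997=733 [pair 1] h(72,7)=(72*31+7)%997=245 [pair 2] h(42,54)=(42*31+54)%997=359 [pair 3] h(77,77)=(77*31+77)%997=470 [pair 4] -> [57, 733, 245, 359, 470]
  Sibling for proof at L0: 72
L2: h(57,733)=(57*31+733)%997=506 [pair 0] h(245,359)=(245*31+359)%997=975 [pair 1] h(470,470)=(470*31+470)%997=85 [pair 2] -> [506, 975, 85]
  Sibling for proof at L1: 359
L3: h(506,975)=(506*31+975)%997=709 [pair 0] h(85,85)=(85*31+85)%997=726 [pair 1] -> [709, 726]
  Sibling for proof at L2: 506
L4: h(709,726)=(709*31+726)%997=771 [pair 0] -> [771]
  Sibling for proof at L3: 726
Root: 771
Proof path (sibling hashes from leaf to root): [72, 359, 506, 726]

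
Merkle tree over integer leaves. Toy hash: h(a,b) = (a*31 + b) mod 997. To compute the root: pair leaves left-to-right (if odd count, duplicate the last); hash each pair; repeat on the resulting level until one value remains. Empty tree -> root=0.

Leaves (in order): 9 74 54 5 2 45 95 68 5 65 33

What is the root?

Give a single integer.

L0: [9, 74, 54, 5, 2, 45, 95, 68, 5, 65, 33]
L1: h(9,74)=(9*31+74)%997=353 h(54,5)=(54*31+5)%997=682 h(2,45)=(2*31+45)%997=107 h(95,68)=(95*31+68)%997=22 h(5,65)=(5*31+65)%997=220 h(33,33)=(33*31+33)%997=59 -> [353, 682, 107, 22, 220, 59]
L2: h(353,682)=(353*31+682)%997=658 h(107,22)=(107*31+22)%997=348 h(220,59)=(220*31+59)%997=897 -> [658, 348, 897]
L3: h(658,348)=(658*31+348)%997=806 h(897,897)=(897*31+897)%997=788 -> [806, 788]
L4: h(806,788)=(806*31+788)%997=849 -> [849]

Answer: 849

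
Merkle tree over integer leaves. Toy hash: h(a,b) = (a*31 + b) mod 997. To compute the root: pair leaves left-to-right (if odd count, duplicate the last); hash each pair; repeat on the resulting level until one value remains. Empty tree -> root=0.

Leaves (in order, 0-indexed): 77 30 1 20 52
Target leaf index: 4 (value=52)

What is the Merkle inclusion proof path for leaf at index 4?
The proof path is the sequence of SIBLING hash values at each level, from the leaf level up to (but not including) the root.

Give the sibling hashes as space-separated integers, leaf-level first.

L0 (leaves): [77, 30, 1, 20, 52], target index=4
L1: h(77,30)=(77*31+30)%997=423 [pair 0] h(1,20)=(1*31+20)%997=51 [pair 1] h(52,52)=(52*31+52)%997=667 [pair 2] -> [423, 51, 667]
  Sibling for proof at L0: 52
L2: h(423,51)=(423*31+51)%997=203 [pair 0] h(667,667)=(667*31+667)%997=407 [pair 1] -> [203, 407]
  Sibling for proof at L1: 667
L3: h(203,407)=(203*31+407)%997=718 [pair 0] -> [718]
  Sibling for proof at L2: 203
Root: 718
Proof path (sibling hashes from leaf to root): [52, 667, 203]

Answer: 52 667 203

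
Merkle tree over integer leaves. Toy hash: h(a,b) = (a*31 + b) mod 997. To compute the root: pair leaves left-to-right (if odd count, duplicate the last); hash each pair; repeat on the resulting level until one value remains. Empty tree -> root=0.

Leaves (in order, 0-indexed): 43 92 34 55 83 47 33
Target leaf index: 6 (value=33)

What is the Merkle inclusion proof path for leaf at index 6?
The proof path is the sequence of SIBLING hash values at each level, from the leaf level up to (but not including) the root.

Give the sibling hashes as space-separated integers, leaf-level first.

L0 (leaves): [43, 92, 34, 55, 83, 47, 33], target index=6
L1: h(43,92)=(43*31+92)%997=428 [pair 0] h(34,55)=(34*31+55)%997=112 [pair 1] h(83,47)=(83*31+47)%997=626 [pair 2] h(33,33)=(33*31+33)%997=59 [pair 3] -> [428, 112, 626, 59]
  Sibling for proof at L0: 33
L2: h(428,112)=(428*31+112)%997=419 [pair 0] h(626,59)=(626*31+59)%997=522 [pair 1] -> [419, 522]
  Sibling for proof at L1: 626
L3: h(419,522)=(419*31+522)%997=550 [pair 0] -> [550]
  Sibling for proof at L2: 419
Root: 550
Proof path (sibling hashes from leaf to root): [33, 626, 419]

Answer: 33 626 419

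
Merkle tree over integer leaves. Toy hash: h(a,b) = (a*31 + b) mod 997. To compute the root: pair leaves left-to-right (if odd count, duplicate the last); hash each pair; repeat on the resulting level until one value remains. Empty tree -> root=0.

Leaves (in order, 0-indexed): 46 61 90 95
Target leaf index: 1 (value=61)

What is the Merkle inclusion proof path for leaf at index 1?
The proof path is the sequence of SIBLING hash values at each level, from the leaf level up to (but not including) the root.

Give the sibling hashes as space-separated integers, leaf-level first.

L0 (leaves): [46, 61, 90, 95], target index=1
L1: h(46,61)=(46*31+61)%997=490 [pair 0] h(90,95)=(90*31+95)%997=891 [pair 1] -> [490, 891]
  Sibling for proof at L0: 46
L2: h(490,891)=(490*31+891)%997=129 [pair 0] -> [129]
  Sibling for proof at L1: 891
Root: 129
Proof path (sibling hashes from leaf to root): [46, 891]

Answer: 46 891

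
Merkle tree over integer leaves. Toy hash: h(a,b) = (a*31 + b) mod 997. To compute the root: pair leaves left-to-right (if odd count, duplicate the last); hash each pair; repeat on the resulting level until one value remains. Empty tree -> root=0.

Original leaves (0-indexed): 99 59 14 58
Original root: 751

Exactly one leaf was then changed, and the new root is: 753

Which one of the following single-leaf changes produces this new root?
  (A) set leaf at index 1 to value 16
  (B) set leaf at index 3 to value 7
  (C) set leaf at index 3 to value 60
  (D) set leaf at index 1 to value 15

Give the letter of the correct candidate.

Answer: C

Derivation:
Original leaves: [99, 59, 14, 58]
Target new root: 753
Try each candidate change and compute the resulting root:
Candidate A: set leaf[1] = 16 -> leaves = [99, 16, 14, 58]
  L0: [99, 16, 14, 58]
  L1: h(99,16)=(99*31+16)%997=94 h(14,58)=(14*31+58)%997=492 -> [94, 492]
  L2: h(94,492)=(94*31+492)%997=415 -> [415]
  root = 415 != target 753
Candidate B: set leaf[3] = 7 -> leaves = [99, 59, 14, 7]
  L0: [99, 59, 14, 7]
  L1: h(99,59)=(99*31+59)%997=137 h(14,7)=(14*31+7)%997=441 -> [137, 441]
  L2: h(137,441)=(137*31+441)%997=700 -> [700]
  root = 700 != target 753
Candidate C: set leaf[3] = 60 -> leaves = [99, 59, 14, 60]
  L0: [99, 59, 14, 60]
  L1: h(99,59)=(99*31+59)%997=137 h(14,60)=(14*31+60)%997=494 -> [137, 494]
  L2: h(137,494)=(137*31+494)%997=753 -> [753]
  root = 753 == target 753  ** MATCH **
Candidate D: set leaf[1] = 15 -> leaves = [99, 15, 14, 58]
  L0: [99, 15, 14, 58]
  L1: h(99,15)=(99*31+15)%997=93 h(14,58)=(14*31+58)%997=492 -> [93, 492]
  L2: h(93,492)=(93*31+492)%997=384 -> [384]
  root = 384 != target 753
Candidate C produces the target root.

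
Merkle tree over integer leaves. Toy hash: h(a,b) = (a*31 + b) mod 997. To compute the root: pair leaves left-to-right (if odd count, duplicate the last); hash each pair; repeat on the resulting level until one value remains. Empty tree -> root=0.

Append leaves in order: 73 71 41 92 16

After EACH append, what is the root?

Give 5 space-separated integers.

Answer: 73 340 885 936 535

Derivation:
After append 73 (leaves=[73]):
  L0: [73]
  root=73
After append 71 (leaves=[73, 71]):
  L0: [73, 71]
  L1: h(73,71)=(73*31+71)%997=340 -> [340]
  root=340
After append 41 (leaves=[73, 71, 41]):
  L0: [73, 71, 41]
  L1: h(73,71)=(73*31+71)%997=340 h(41,41)=(41*31+41)%997=315 -> [340, 315]
  L2: h(340,315)=(340*31+315)%997=885 -> [885]
  root=885
After append 92 (leaves=[73, 71, 41, 92]):
  L0: [73, 71, 41, 92]
  L1: h(73,71)=(73*31+71)%997=340 h(41,92)=(41*31+92)%997=366 -> [340, 366]
  L2: h(340,366)=(340*31+366)%997=936 -> [936]
  root=936
After append 16 (leaves=[73, 71, 41, 92, 16]):
  L0: [73, 71, 41, 92, 16]
  L1: h(73,71)=(73*31+71)%997=340 h(41,92)=(41*31+92)%997=366 h(16,16)=(16*31+16)%997=512 -> [340, 366, 512]
  L2: h(340,366)=(340*31+366)%997=936 h(512,512)=(512*31+512)%997=432 -> [936, 432]
  L3: h(936,432)=(936*31+432)%997=535 -> [535]
  root=535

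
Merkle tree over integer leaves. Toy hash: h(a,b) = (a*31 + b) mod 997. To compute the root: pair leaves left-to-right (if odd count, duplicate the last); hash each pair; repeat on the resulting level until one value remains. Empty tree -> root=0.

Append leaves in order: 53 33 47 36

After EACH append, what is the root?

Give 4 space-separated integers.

After append 53 (leaves=[53]):
  L0: [53]
  root=53
After append 33 (leaves=[53, 33]):
  L0: [53, 33]
  L1: h(53,33)=(53*31+33)%997=679 -> [679]
  root=679
After append 47 (leaves=[53, 33, 47]):
  L0: [53, 33, 47]
  L1: h(53,33)=(53*31+33)%997=679 h(47,47)=(47*31+47)%997=507 -> [679, 507]
  L2: h(679,507)=(679*31+507)%997=619 -> [619]
  root=619
After append 36 (leaves=[53, 33, 47, 36]):
  L0: [53, 33, 47, 36]
  L1: h(53,33)=(53*31+33)%997=679 h(47,36)=(47*31+36)%997=496 -> [679, 496]
  L2: h(679,496)=(679*31+496)%997=608 -> [608]
  root=608

Answer: 53 679 619 608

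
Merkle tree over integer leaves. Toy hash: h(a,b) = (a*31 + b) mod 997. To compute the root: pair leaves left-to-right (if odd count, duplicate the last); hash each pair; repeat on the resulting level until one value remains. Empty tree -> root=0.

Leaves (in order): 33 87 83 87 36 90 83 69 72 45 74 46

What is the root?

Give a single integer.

Answer: 750

Derivation:
L0: [33, 87, 83, 87, 36, 90, 83, 69, 72, 45, 74, 46]
L1: h(33,87)=(33*31+87)%997=113 h(83,87)=(83*31+87)%997=666 h(36,90)=(36*31+90)%997=209 h(83,69)=(83*31+69)%997=648 h(72,45)=(72*31+45)%997=283 h(74,46)=(74*31+46)%997=346 -> [113, 666, 209, 648, 283, 346]
L2: h(113,666)=(113*31+666)%997=181 h(209,648)=(209*31+648)%997=148 h(283,346)=(283*31+346)%997=146 -> [181, 148, 146]
L3: h(181,148)=(181*31+148)%997=774 h(146,146)=(146*31+146)%997=684 -> [774, 684]
L4: h(774,684)=(774*31+684)%997=750 -> [750]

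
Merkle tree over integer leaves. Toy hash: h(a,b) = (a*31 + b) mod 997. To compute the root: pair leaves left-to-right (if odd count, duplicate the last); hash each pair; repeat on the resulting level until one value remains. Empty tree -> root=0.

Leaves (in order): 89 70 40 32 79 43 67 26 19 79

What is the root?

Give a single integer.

Answer: 901

Derivation:
L0: [89, 70, 40, 32, 79, 43, 67, 26, 19, 79]
L1: h(89,70)=(89*31+70)%997=835 h(40,32)=(40*31+32)%997=275 h(79,43)=(79*31+43)%997=498 h(67,26)=(67*31+26)%997=109 h(19,79)=(19*31+79)%997=668 -> [835, 275, 498, 109, 668]
L2: h(835,275)=(835*31+275)%997=238 h(498,109)=(498*31+109)%997=592 h(668,668)=(668*31+668)%997=439 -> [238, 592, 439]
L3: h(238,592)=(238*31+592)%997=991 h(439,439)=(439*31+439)%997=90 -> [991, 90]
L4: h(991,90)=(991*31+90)%997=901 -> [901]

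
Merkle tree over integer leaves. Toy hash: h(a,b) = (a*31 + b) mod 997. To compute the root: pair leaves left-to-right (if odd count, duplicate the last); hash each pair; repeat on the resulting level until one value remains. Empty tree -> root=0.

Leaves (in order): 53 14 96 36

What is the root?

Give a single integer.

L0: [53, 14, 96, 36]
L1: h(53,14)=(53*31+14)%997=660 h(96,36)=(96*31+36)%997=21 -> [660, 21]
L2: h(660,21)=(660*31+21)%997=541 -> [541]

Answer: 541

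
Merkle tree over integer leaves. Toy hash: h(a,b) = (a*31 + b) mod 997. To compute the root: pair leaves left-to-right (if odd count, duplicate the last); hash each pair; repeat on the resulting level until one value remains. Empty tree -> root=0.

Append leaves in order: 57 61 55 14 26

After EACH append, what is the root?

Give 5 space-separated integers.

Answer: 57 831 602 561 147

Derivation:
After append 57 (leaves=[57]):
  L0: [57]
  root=57
After append 61 (leaves=[57, 61]):
  L0: [57, 61]
  L1: h(57,61)=(57*31+61)%997=831 -> [831]
  root=831
After append 55 (leaves=[57, 61, 55]):
  L0: [57, 61, 55]
  L1: h(57,61)=(57*31+61)%997=831 h(55,55)=(55*31+55)%997=763 -> [831, 763]
  L2: h(831,763)=(831*31+763)%997=602 -> [602]
  root=602
After append 14 (leaves=[57, 61, 55, 14]):
  L0: [57, 61, 55, 14]
  L1: h(57,61)=(57*31+61)%997=831 h(55,14)=(55*31+14)%997=722 -> [831, 722]
  L2: h(831,722)=(831*31+722)%997=561 -> [561]
  root=561
After append 26 (leaves=[57, 61, 55, 14, 26]):
  L0: [57, 61, 55, 14, 26]
  L1: h(57,61)=(57*31+61)%997=831 h(55,14)=(55*31+14)%997=722 h(26,26)=(26*31+26)%997=832 -> [831, 722, 832]
  L2: h(831,722)=(831*31+722)%997=561 h(832,832)=(832*31+832)%997=702 -> [561, 702]
  L3: h(561,702)=(561*31+702)%997=147 -> [147]
  root=147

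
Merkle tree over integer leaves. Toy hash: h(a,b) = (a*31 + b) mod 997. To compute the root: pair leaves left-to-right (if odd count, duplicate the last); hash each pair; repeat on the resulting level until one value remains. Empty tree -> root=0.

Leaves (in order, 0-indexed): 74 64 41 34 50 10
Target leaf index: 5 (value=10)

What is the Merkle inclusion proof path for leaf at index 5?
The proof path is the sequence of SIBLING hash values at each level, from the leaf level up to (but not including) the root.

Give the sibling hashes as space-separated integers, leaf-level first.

Answer: 50 563 625

Derivation:
L0 (leaves): [74, 64, 41, 34, 50, 10], target index=5
L1: h(74,64)=(74*31+64)%997=364 [pair 0] h(41,34)=(41*31+34)%997=308 [pair 1] h(50,10)=(50*31+10)%997=563 [pair 2] -> [364, 308, 563]
  Sibling for proof at L0: 50
L2: h(364,308)=(364*31+308)%997=625 [pair 0] h(563,563)=(563*31+563)%997=70 [pair 1] -> [625, 70]
  Sibling for proof at L1: 563
L3: h(625,70)=(625*31+70)%997=502 [pair 0] -> [502]
  Sibling for proof at L2: 625
Root: 502
Proof path (sibling hashes from leaf to root): [50, 563, 625]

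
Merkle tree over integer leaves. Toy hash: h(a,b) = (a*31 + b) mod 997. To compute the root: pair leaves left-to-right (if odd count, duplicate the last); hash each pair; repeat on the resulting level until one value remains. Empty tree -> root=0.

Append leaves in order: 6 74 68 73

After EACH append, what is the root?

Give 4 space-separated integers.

Answer: 6 260 266 271

Derivation:
After append 6 (leaves=[6]):
  L0: [6]
  root=6
After append 74 (leaves=[6, 74]):
  L0: [6, 74]
  L1: h(6,74)=(6*31+74)%997=260 -> [260]
  root=260
After append 68 (leaves=[6, 74, 68]):
  L0: [6, 74, 68]
  L1: h(6,74)=(6*31+74)%997=260 h(68,68)=(68*31+68)%997=182 -> [260, 182]
  L2: h(260,182)=(260*31+182)%997=266 -> [266]
  root=266
After append 73 (leaves=[6, 74, 68, 73]):
  L0: [6, 74, 68, 73]
  L1: h(6,74)=(6*31+74)%997=260 h(68,73)=(68*31+73)%997=187 -> [260, 187]
  L2: h(260,187)=(260*31+187)%997=271 -> [271]
  root=271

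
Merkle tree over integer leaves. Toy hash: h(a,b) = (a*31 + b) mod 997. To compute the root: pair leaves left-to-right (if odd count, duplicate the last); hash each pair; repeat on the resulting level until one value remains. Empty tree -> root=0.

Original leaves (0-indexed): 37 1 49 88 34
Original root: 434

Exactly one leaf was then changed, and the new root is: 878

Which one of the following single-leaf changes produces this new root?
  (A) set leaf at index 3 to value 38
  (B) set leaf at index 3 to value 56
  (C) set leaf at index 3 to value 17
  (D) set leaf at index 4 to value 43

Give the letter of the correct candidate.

Answer: A

Derivation:
Original leaves: [37, 1, 49, 88, 34]
Target new root: 878
Try each candidate change and compute the resulting root:
Candidate A: set leaf[3] = 38 -> leaves = [37, 1, 49, 38, 34]
  L0: [37, 1, 49, 38, 34]
  L1: h(37,1)=(37*31+1)%997=151 h(49,38)=(49*31+38)%997=560 h(34,34)=(34*31+34)%997=91 -> [151, 560, 91]
  L2: h(151,560)=(151*31+560)%997=256 h(91,91)=(91*31+91)%997=918 -> [256, 918]
  L3: h(256,918)=(256*31+918)%997=878 -> [878]
  root = 878 == target 878  ** MATCH **
Candidate B: set leaf[3] = 56 -> leaves = [37, 1, 49, 56, 34]
  L0: [37, 1, 49, 56, 34]
  L1: h(37,1)=(37*31+1)%997=151 h(49,56)=(49*31+56)%997=578 h(34,34)=(34*31+34)%997=91 -> [151, 578, 91]
  L2: h(151,578)=(151*31+578)%997=274 h(91,91)=(91*31+91)%997=918 -> [274, 918]
  L3: h(274,918)=(274*31+918)%997=439 -> [439]
  root = 439 != target 878
Candidate C: set leaf[3] = 17 -> leaves = [37, 1, 49, 17, 34]
  L0: [37, 1, 49, 17, 34]
  L1: h(37,1)=(37*31+1)%997=151 h(49,17)=(49*31+17)%997=539 h(34,34)=(34*31+34)%997=91 -> [151, 539, 91]
  L2: h(151,539)=(151*31+539)%997=235 h(91,91)=(91*31+91)%997=918 -> [235, 918]
  L3: h(235,918)=(235*31+918)%997=227 -> [227]
  root = 227 != target 878
Candidate D: set leaf[4] = 43 -> leaves = [37, 1, 49, 88, 43]
  L0: [37, 1, 49, 88, 43]
  L1: h(37,1)=(37*31+1)%997=151 h(49,88)=(49*31+88)%997=610 h(43,43)=(43*31+43)%997=379 -> [151, 610, 379]
  L2: h(151,610)=(151*31+610)%997=306 h(379,379)=(379*31+379)%997=164 -> [306, 164]
  L3: h(306,164)=(306*31+164)%997=677 -> [677]
  root = 677 != target 878
Candidate A produces the target root.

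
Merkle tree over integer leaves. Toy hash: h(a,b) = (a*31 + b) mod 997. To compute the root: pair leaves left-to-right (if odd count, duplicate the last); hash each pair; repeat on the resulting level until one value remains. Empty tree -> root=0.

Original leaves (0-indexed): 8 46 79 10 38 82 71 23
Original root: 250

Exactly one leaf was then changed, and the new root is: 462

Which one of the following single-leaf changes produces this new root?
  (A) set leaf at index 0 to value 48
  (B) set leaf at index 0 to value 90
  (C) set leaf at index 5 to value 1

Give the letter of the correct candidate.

Original leaves: [8, 46, 79, 10, 38, 82, 71, 23]
Target new root: 462
Try each candidate change and compute the resulting root:
Candidate A: set leaf[0] = 48 -> leaves = [48, 46, 79, 10, 38, 82, 71, 23]
  L0: [48, 46, 79, 10, 38, 82, 71, 23]
  L1: h(48,46)=(48*31+46)%997=537 h(79,10)=(79*31+10)%997=465 h(38,82)=(38*31+82)%997=263 h(71,23)=(71*31+23)%997=230 -> [537, 465, 263, 230]
  L2: h(537,465)=(537*31+465)%997=163 h(263,230)=(263*31+230)%997=407 -> [163, 407]
  L3: h(163,407)=(163*31+407)%997=475 -> [475]
  root = 475 != target 462
Candidate B: set leaf[0] = 90 -> leaves = [90, 46, 79, 10, 38, 82, 71, 23]
  L0: [90, 46, 79, 10, 38, 82, 71, 23]
  L1: h(90,46)=(90*31+46)%997=842 h(79,10)=(79*31+10)%997=465 h(38,82)=(38*31+82)%997=263 h(71,23)=(71*31+23)%997=230 -> [842, 465, 263, 230]
  L2: h(842,465)=(842*31+465)%997=645 h(263,230)=(263*31+230)%997=407 -> [645, 407]
  L3: h(645,407)=(645*31+407)%997=462 -> [462]
  root = 462 == target 462  ** MATCH **
Candidate C: set leaf[5] = 1 -> leaves = [8, 46, 79, 10, 38, 1, 71, 23]
  L0: [8, 46, 79, 10, 38, 1, 71, 23]
  L1: h(8,46)=(8*31+46)%997=294 h(79,10)=(79*31+10)%997=465 h(38,1)=(38*31+1)%997=182 h(71,23)=(71*31+23)%997=230 -> [294, 465, 182, 230]
  L2: h(294,465)=(294*31+465)%997=606 h(182,230)=(182*31+230)%997=887 -> [606, 887]
  L3: h(606,887)=(606*31+887)%997=730 -> [730]
  root = 730 != target 462
Candidate B produces the target root.

Answer: B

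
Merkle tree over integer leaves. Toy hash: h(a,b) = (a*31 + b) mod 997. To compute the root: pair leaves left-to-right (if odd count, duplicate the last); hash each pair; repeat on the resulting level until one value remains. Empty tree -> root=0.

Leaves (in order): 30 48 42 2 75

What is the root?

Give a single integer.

L0: [30, 48, 42, 2, 75]
L1: h(30,48)=(30*31+48)%997=978 h(42,2)=(42*31+2)%997=307 h(75,75)=(75*31+75)%997=406 -> [978, 307, 406]
L2: h(978,307)=(978*31+307)%997=715 h(406,406)=(406*31+406)%997=31 -> [715, 31]
L3: h(715,31)=(715*31+31)%997=262 -> [262]

Answer: 262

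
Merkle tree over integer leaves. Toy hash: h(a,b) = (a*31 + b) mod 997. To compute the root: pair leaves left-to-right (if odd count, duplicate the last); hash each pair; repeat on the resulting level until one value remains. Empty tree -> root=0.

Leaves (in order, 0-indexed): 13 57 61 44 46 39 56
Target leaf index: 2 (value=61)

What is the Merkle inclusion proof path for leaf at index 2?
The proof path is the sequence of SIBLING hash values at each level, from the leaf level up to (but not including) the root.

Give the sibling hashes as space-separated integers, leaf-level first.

L0 (leaves): [13, 57, 61, 44, 46, 39, 56], target index=2
L1: h(13,57)=(13*31+57)%997=460 [pair 0] h(61,44)=(61*31+44)%997=938 [pair 1] h(46,39)=(46*31+39)%997=468 [pair 2] h(56,56)=(56*31+56)%997=795 [pair 3] -> [460, 938, 468, 795]
  Sibling for proof at L0: 44
L2: h(460,938)=(460*31+938)%997=243 [pair 0] h(468,795)=(468*31+795)%997=348 [pair 1] -> [243, 348]
  Sibling for proof at L1: 460
L3: h(243,348)=(243*31+348)%997=902 [pair 0] -> [902]
  Sibling for proof at L2: 348
Root: 902
Proof path (sibling hashes from leaf to root): [44, 460, 348]

Answer: 44 460 348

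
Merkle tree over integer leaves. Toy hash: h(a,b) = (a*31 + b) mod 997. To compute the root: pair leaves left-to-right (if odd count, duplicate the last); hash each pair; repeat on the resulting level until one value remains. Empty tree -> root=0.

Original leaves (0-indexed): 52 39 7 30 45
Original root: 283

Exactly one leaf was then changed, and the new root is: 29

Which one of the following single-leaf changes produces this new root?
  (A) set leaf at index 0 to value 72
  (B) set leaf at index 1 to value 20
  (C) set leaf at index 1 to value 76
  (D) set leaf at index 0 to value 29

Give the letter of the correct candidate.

Answer: D

Derivation:
Original leaves: [52, 39, 7, 30, 45]
Target new root: 29
Try each candidate change and compute the resulting root:
Candidate A: set leaf[0] = 72 -> leaves = [72, 39, 7, 30, 45]
  L0: [72, 39, 7, 30, 45]
  L1: h(72,39)=(72*31+39)%997=277 h(7,30)=(7*31+30)%997=247 h(45,45)=(45*31+45)%997=443 -> [277, 247, 443]
  L2: h(277,247)=(277*31+247)%997=858 h(443,443)=(443*31+443)%997=218 -> [858, 218]
  L3: h(858,218)=(858*31+218)%997=894 -> [894]
  root = 894 != target 29
Candidate B: set leaf[1] = 20 -> leaves = [52, 20, 7, 30, 45]
  L0: [52, 20, 7, 30, 45]
  L1: h(52,20)=(52*31+20)%997=635 h(7,30)=(7*31+30)%997=247 h(45,45)=(45*31+45)%997=443 -> [635, 247, 443]
  L2: h(635,247)=(635*31+247)%997=989 h(443,443)=(443*31+443)%997=218 -> [989, 218]
  L3: h(989,218)=(989*31+218)%997=967 -> [967]
  root = 967 != target 29
Candidate C: set leaf[1] = 76 -> leaves = [52, 76, 7, 30, 45]
  L0: [52, 76, 7, 30, 45]
  L1: h(52,76)=(52*31+76)%997=691 h(7,30)=(7*31+30)%997=247 h(45,45)=(45*31+45)%997=443 -> [691, 247, 443]
  L2: h(691,247)=(691*31+247)%997=731 h(443,443)=(443*31+443)%997=218 -> [731, 218]
  L3: h(731,218)=(731*31+218)%997=945 -> [945]
  root = 945 != target 29
Candidate D: set leaf[0] = 29 -> leaves = [29, 39, 7, 30, 45]
  L0: [29, 39, 7, 30, 45]
  L1: h(29,39)=(29*31+39)%997=938 h(7,30)=(7*31+30)%997=247 h(45,45)=(45*31+45)%997=443 -> [938, 247, 443]
  L2: h(938,247)=(938*31+247)%997=412 h(443,443)=(443*31+443)%997=218 -> [412, 218]
  L3: h(412,218)=(412*31+218)%997=29 -> [29]
  root = 29 == target 29  ** MATCH **
Candidate D produces the target root.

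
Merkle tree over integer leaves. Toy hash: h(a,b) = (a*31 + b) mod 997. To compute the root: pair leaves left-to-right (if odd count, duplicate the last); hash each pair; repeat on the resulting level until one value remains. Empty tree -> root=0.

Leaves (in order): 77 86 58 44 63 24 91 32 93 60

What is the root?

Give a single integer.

Answer: 338

Derivation:
L0: [77, 86, 58, 44, 63, 24, 91, 32, 93, 60]
L1: h(77,86)=(77*31+86)%997=479 h(58,44)=(58*31+44)%997=845 h(63,24)=(63*31+24)%997=980 h(91,32)=(91*31+32)%997=859 h(93,60)=(93*31+60)%997=949 -> [479, 845, 980, 859, 949]
L2: h(479,845)=(479*31+845)%997=739 h(980,859)=(980*31+859)%997=332 h(949,949)=(949*31+949)%997=458 -> [739, 332, 458]
L3: h(739,332)=(739*31+332)%997=310 h(458,458)=(458*31+458)%997=698 -> [310, 698]
L4: h(310,698)=(310*31+698)%997=338 -> [338]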